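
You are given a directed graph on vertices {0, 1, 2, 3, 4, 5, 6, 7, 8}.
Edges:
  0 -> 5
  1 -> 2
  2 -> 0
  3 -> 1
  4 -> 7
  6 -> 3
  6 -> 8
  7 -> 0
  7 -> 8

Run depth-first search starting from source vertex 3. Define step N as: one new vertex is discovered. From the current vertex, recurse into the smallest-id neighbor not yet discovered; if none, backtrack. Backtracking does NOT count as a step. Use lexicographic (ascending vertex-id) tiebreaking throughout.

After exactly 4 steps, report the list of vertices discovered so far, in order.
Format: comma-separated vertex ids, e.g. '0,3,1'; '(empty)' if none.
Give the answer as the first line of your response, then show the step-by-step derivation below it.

3,1,2,0

step 1: discover 3; path=3; order=3
step 2: discover 1; path=3>1; order=3,1
step 3: discover 2; path=3>1>2; order=3,1,2
step 4: discover 0; path=3>1>2>0; order=3,1,2,0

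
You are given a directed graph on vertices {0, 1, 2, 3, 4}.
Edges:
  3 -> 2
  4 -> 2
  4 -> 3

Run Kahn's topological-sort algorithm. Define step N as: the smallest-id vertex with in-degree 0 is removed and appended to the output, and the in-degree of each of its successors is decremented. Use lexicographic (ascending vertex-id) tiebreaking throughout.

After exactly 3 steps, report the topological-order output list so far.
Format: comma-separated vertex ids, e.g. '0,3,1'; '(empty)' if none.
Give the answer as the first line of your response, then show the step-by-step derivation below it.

0,1,4

step 1: output 0; order=[0]; indeg=(0,0,2,1,0)
step 2: output 1; order=[0,1]; indeg=(0,0,2,1,0)
step 3: output 4; order=[0,1,4]; indeg=(0,0,1,0,0)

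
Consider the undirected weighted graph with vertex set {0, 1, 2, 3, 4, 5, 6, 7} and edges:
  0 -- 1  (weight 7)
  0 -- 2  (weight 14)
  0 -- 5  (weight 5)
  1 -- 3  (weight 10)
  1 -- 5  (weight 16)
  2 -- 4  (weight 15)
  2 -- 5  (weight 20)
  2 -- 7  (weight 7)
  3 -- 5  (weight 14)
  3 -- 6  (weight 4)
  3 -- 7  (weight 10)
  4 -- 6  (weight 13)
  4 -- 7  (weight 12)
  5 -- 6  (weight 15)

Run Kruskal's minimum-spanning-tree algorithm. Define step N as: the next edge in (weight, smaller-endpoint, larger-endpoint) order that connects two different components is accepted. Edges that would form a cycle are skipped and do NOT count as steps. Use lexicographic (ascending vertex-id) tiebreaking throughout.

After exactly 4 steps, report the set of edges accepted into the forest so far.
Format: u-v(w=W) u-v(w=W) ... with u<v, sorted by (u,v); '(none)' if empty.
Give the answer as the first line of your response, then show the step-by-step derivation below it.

0-1(w=7) 0-5(w=5) 2-7(w=7) 3-6(w=4)

step 1: add edge 3-6 (w=4); MST = {3-6(w=4)}
step 2: add edge 0-5 (w=5); MST = {0-5(w=5) 3-6(w=4)}
step 3: add edge 0-1 (w=7); MST = {0-1(w=7) 0-5(w=5) 3-6(w=4)}
step 4: add edge 2-7 (w=7); MST = {0-1(w=7) 0-5(w=5) 2-7(w=7) 3-6(w=4)}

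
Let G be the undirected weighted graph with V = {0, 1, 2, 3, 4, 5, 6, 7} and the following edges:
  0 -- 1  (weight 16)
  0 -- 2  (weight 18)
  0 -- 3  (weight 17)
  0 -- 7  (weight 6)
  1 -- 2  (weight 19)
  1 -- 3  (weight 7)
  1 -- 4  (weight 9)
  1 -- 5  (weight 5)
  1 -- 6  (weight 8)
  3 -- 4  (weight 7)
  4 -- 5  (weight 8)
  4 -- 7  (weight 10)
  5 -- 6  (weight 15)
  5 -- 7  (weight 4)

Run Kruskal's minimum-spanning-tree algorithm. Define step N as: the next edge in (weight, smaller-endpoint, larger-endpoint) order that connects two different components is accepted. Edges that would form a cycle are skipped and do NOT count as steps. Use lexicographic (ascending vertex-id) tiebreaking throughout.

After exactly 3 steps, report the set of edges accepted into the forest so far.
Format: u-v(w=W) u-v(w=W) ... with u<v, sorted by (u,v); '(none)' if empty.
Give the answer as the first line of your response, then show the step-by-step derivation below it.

0-7(w=6) 1-5(w=5) 5-7(w=4)

step 1: add edge 5-7 (w=4); MST = {5-7(w=4)}
step 2: add edge 1-5 (w=5); MST = {1-5(w=5) 5-7(w=4)}
step 3: add edge 0-7 (w=6); MST = {0-7(w=6) 1-5(w=5) 5-7(w=4)}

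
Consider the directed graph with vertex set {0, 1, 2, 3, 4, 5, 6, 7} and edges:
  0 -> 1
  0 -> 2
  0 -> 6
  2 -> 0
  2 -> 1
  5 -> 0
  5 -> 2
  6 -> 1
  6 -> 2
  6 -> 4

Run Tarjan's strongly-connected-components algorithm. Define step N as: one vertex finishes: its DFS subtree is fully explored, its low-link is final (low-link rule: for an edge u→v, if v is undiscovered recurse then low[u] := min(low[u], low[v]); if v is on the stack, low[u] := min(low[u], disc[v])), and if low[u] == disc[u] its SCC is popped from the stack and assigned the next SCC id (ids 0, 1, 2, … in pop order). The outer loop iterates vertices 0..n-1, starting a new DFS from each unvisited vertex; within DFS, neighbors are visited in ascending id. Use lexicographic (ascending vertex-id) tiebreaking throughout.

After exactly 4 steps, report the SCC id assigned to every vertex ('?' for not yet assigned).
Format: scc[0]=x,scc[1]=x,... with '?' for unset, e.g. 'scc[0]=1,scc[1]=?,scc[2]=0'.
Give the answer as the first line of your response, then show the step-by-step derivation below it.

scc[0]=?,scc[1]=0,scc[2]=?,scc[3]=?,scc[4]=1,scc[5]=?,scc[6]=?,scc[7]=?

step 1: low=(low[0]=0,low[1]=1,low[2]=?,low[3]=?,low[4]=?,low[5]=?,low[6]=?,low[7]=?); scc=(scc[0]=?,scc[1]=0,scc[2]=?,scc[3]=?,scc[4]=?,scc[5]=?,scc[6]=?,scc[7]=?)
step 2: low=(low[0]=0,low[1]=1,low[2]=0,low[3]=?,low[4]=?,low[5]=?,low[6]=?,low[7]=?); scc=(scc[0]=?,scc[1]=0,scc[2]=?,scc[3]=?,scc[4]=?,scc[5]=?,scc[6]=?,scc[7]=?)
step 3: low=(low[0]=0,low[1]=1,low[2]=0,low[3]=?,low[4]=4,low[5]=?,low[6]=2,low[7]=?); scc=(scc[0]=?,scc[1]=0,scc[2]=?,scc[3]=?,scc[4]=1,scc[5]=?,scc[6]=?,scc[7]=?)
step 4: low=(low[0]=0,low[1]=1,low[2]=0,low[3]=?,low[4]=4,low[5]=?,low[6]=2,low[7]=?); scc=(scc[0]=?,scc[1]=0,scc[2]=?,scc[3]=?,scc[4]=1,scc[5]=?,scc[6]=?,scc[7]=?)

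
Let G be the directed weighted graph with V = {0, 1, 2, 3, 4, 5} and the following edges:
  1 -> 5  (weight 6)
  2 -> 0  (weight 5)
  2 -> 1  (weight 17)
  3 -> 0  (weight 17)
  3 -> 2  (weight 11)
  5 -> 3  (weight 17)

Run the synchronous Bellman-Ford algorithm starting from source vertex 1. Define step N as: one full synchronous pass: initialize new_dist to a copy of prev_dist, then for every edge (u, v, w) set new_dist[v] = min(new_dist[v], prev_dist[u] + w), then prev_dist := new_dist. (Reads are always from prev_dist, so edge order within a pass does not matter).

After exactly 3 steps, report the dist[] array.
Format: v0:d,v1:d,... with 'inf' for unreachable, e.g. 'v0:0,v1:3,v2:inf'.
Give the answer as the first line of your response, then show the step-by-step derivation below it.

v0:40,v1:0,v2:34,v3:23,v4:inf,v5:6

step 1: dist = v0:inf,v1:0,v2:inf,v3:inf,v4:inf,v5:6
step 2: dist = v0:inf,v1:0,v2:inf,v3:23,v4:inf,v5:6
step 3: dist = v0:40,v1:0,v2:34,v3:23,v4:inf,v5:6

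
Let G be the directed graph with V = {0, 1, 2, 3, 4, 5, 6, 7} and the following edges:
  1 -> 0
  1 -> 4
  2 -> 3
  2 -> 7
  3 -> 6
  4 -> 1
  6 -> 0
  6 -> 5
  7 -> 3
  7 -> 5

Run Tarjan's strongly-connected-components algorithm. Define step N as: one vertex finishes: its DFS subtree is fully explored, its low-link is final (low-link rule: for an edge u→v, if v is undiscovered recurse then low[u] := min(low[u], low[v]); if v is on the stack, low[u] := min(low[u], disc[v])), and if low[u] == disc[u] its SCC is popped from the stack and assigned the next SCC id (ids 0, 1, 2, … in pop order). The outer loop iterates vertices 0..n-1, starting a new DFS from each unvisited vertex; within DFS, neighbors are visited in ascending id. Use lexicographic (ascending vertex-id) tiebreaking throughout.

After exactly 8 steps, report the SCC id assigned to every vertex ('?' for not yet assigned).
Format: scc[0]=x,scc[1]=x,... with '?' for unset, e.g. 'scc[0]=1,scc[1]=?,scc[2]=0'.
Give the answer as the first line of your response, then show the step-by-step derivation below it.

scc[0]=0,scc[1]=1,scc[2]=6,scc[3]=4,scc[4]=1,scc[5]=2,scc[6]=3,scc[7]=5

step 1: low=(low[0]=0,low[1]=?,low[2]=?,low[3]=?,low[4]=?,low[5]=?,low[6]=?,low[7]=?); scc=(scc[0]=0,scc[1]=?,scc[2]=?,scc[3]=?,scc[4]=?,scc[5]=?,scc[6]=?,scc[7]=?)
step 2: low=(low[0]=0,low[1]=1,low[2]=?,low[3]=?,low[4]=1,low[5]=?,low[6]=?,low[7]=?); scc=(scc[0]=0,scc[1]=?,scc[2]=?,scc[3]=?,scc[4]=?,scc[5]=?,scc[6]=?,scc[7]=?)
step 3: low=(low[0]=0,low[1]=1,low[2]=?,low[3]=?,low[4]=1,low[5]=?,low[6]=?,low[7]=?); scc=(scc[0]=0,scc[1]=1,scc[2]=?,scc[3]=?,scc[4]=1,scc[5]=?,scc[6]=?,scc[7]=?)
step 4: low=(low[0]=0,low[1]=1,low[2]=3,low[3]=4,low[4]=1,low[5]=6,low[6]=5,low[7]=?); scc=(scc[0]=0,scc[1]=1,scc[2]=?,scc[3]=?,scc[4]=1,scc[5]=2,scc[6]=?,scc[7]=?)
step 5: low=(low[0]=0,low[1]=1,low[2]=3,low[3]=4,low[4]=1,low[5]=6,low[6]=5,low[7]=?); scc=(scc[0]=0,scc[1]=1,scc[2]=?,scc[3]=?,scc[4]=1,scc[5]=2,scc[6]=3,scc[7]=?)
step 6: low=(low[0]=0,low[1]=1,low[2]=3,low[3]=4,low[4]=1,low[5]=6,low[6]=5,low[7]=?); scc=(scc[0]=0,scc[1]=1,scc[2]=?,scc[3]=4,scc[4]=1,scc[5]=2,scc[6]=3,scc[7]=?)
step 7: low=(low[0]=0,low[1]=1,low[2]=3,low[3]=4,low[4]=1,low[5]=6,low[6]=5,low[7]=7); scc=(scc[0]=0,scc[1]=1,scc[2]=?,scc[3]=4,scc[4]=1,scc[5]=2,scc[6]=3,scc[7]=5)
step 8: low=(low[0]=0,low[1]=1,low[2]=3,low[3]=4,low[4]=1,low[5]=6,low[6]=5,low[7]=7); scc=(scc[0]=0,scc[1]=1,scc[2]=6,scc[3]=4,scc[4]=1,scc[5]=2,scc[6]=3,scc[7]=5)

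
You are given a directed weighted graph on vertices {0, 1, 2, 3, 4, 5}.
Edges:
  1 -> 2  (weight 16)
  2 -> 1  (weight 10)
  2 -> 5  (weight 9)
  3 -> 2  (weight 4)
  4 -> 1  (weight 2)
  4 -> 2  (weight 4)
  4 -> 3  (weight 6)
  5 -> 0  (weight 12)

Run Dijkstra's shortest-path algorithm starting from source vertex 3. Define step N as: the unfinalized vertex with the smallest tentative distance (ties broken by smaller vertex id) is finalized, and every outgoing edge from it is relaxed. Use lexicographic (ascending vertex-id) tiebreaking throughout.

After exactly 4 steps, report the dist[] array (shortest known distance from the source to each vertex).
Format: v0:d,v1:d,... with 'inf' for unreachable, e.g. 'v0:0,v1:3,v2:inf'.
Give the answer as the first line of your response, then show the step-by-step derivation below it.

v0:25,v1:14,v2:4,v3:0,v4:inf,v5:13

step 1: dist = v0:inf,v1:inf,v2:4,v3:0,v4:inf,v5:inf
step 2: dist = v0:inf,v1:14,v2:4,v3:0,v4:inf,v5:13
step 3: dist = v0:25,v1:14,v2:4,v3:0,v4:inf,v5:13
step 4: dist = v0:25,v1:14,v2:4,v3:0,v4:inf,v5:13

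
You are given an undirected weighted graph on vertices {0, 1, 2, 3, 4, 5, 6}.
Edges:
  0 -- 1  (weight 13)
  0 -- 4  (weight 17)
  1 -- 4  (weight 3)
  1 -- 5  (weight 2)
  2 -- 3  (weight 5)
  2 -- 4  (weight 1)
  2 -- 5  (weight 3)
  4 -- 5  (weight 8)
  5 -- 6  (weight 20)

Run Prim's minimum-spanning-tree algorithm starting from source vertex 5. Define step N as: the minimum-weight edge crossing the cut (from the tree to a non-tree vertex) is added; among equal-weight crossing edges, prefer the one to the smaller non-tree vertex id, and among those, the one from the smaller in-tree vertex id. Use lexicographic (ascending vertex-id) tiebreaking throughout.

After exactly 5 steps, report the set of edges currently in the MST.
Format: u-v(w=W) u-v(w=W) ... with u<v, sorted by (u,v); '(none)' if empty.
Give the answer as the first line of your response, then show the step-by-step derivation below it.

0-1(w=13) 1-5(w=2) 2-3(w=5) 2-4(w=1) 2-5(w=3)

step 1: add edge 1-5 (w=2); MST = {1-5(w=2)}
step 2: add edge 2-5 (w=3); MST = {1-5(w=2) 2-5(w=3)}
step 3: add edge 2-4 (w=1); MST = {1-5(w=2) 2-4(w=1) 2-5(w=3)}
step 4: add edge 2-3 (w=5); MST = {1-5(w=2) 2-3(w=5) 2-4(w=1) 2-5(w=3)}
step 5: add edge 0-1 (w=13); MST = {0-1(w=13) 1-5(w=2) 2-3(w=5) 2-4(w=1) 2-5(w=3)}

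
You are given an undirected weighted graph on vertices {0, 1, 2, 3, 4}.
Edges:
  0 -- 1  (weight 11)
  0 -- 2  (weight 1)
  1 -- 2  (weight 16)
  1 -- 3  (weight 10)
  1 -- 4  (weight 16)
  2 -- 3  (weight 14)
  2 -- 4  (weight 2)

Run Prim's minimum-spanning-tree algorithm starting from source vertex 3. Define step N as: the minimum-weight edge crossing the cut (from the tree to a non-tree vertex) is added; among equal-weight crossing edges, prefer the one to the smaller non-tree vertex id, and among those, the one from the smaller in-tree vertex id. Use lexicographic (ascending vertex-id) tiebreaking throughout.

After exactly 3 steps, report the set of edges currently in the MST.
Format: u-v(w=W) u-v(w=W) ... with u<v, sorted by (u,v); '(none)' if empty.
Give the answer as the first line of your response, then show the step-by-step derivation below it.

0-1(w=11) 0-2(w=1) 1-3(w=10)

step 1: add edge 1-3 (w=10); MST = {1-3(w=10)}
step 2: add edge 0-1 (w=11); MST = {0-1(w=11) 1-3(w=10)}
step 3: add edge 0-2 (w=1); MST = {0-1(w=11) 0-2(w=1) 1-3(w=10)}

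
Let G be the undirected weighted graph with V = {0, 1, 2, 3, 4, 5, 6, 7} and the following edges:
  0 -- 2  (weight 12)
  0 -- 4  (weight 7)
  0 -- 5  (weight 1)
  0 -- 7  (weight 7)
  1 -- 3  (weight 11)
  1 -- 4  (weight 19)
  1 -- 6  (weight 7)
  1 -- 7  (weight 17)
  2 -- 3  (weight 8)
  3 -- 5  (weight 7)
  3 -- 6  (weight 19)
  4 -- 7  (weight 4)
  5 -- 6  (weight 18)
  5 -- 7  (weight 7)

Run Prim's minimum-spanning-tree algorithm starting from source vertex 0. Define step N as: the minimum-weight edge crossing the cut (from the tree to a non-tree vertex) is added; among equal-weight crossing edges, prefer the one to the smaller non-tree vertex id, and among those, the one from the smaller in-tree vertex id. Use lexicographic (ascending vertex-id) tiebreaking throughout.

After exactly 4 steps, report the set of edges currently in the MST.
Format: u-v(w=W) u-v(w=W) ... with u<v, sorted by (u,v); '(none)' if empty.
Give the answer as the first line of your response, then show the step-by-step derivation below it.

0-4(w=7) 0-5(w=1) 3-5(w=7) 4-7(w=4)

step 1: add edge 0-5 (w=1); MST = {0-5(w=1)}
step 2: add edge 3-5 (w=7); MST = {0-5(w=1) 3-5(w=7)}
step 3: add edge 0-4 (w=7); MST = {0-4(w=7) 0-5(w=1) 3-5(w=7)}
step 4: add edge 4-7 (w=4); MST = {0-4(w=7) 0-5(w=1) 3-5(w=7) 4-7(w=4)}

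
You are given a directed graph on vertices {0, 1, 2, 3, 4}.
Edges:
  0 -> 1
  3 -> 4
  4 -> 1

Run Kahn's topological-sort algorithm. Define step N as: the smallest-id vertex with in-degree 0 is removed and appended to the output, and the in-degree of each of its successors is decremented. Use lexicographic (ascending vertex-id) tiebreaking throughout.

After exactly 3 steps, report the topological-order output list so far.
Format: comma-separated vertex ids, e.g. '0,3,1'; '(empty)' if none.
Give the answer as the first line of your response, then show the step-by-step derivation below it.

0,2,3

step 1: output 0; order=[0]; indeg=(0,1,0,0,1)
step 2: output 2; order=[0,2]; indeg=(0,1,0,0,1)
step 3: output 3; order=[0,2,3]; indeg=(0,1,0,0,0)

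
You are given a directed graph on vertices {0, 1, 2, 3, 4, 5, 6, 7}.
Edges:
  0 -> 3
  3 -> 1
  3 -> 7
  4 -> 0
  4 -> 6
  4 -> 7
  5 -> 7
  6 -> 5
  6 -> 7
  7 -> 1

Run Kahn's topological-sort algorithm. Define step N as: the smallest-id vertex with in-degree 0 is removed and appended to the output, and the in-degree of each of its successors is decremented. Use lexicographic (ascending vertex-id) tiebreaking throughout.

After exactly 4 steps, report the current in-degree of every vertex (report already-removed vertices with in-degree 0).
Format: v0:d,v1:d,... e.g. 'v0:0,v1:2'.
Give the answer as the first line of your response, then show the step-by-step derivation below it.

v0:0,v1:1,v2:0,v3:0,v4:0,v5:1,v6:0,v7:2

step 1: output 2; order=[2]; indeg=(1,2,0,1,0,1,1,4)
step 2: output 4; order=[2,4]; indeg=(0,2,0,1,0,1,0,3)
step 3: output 0; order=[2,4,0]; indeg=(0,2,0,0,0,1,0,3)
step 4: output 3; order=[2,4,0,3]; indeg=(0,1,0,0,0,1,0,2)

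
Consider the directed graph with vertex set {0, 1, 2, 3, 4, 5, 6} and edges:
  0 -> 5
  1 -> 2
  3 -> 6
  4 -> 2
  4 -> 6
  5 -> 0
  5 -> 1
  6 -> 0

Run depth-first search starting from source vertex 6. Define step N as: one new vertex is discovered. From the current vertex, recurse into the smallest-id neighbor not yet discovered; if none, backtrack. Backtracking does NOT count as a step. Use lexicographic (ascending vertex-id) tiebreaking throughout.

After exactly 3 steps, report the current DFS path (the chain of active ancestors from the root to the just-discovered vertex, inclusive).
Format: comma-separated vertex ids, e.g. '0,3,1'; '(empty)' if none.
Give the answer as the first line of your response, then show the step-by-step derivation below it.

6,0,5

step 1: discover 6; path=6; order=6
step 2: discover 0; path=6>0; order=6,0
step 3: discover 5; path=6>0>5; order=6,0,5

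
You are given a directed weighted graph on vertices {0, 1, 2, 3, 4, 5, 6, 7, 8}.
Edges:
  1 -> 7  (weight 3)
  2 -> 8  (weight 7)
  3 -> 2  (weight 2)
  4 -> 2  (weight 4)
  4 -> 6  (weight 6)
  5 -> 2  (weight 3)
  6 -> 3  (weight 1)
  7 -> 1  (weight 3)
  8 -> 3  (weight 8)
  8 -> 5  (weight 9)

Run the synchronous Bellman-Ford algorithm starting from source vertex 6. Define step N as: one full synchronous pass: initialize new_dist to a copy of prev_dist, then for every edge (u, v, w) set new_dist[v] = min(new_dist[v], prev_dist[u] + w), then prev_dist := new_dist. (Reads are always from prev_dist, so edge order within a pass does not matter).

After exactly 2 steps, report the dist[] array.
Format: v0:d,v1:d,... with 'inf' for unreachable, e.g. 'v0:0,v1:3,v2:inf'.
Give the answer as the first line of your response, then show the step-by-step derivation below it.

v0:inf,v1:inf,v2:3,v3:1,v4:inf,v5:inf,v6:0,v7:inf,v8:inf

step 1: dist = v0:inf,v1:inf,v2:inf,v3:1,v4:inf,v5:inf,v6:0,v7:inf,v8:inf
step 2: dist = v0:inf,v1:inf,v2:3,v3:1,v4:inf,v5:inf,v6:0,v7:inf,v8:inf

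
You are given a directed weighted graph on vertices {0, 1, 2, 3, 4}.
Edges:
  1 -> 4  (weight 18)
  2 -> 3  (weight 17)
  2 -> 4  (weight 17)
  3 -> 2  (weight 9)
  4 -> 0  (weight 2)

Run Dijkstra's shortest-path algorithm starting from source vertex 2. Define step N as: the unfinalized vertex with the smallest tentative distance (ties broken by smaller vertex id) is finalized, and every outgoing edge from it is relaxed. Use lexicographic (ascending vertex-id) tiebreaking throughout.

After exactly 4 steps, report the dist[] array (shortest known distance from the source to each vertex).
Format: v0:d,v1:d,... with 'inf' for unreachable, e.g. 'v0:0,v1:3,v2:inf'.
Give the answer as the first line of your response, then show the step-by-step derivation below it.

v0:19,v1:inf,v2:0,v3:17,v4:17

step 1: dist = v0:inf,v1:inf,v2:0,v3:17,v4:17
step 2: dist = v0:inf,v1:inf,v2:0,v3:17,v4:17
step 3: dist = v0:19,v1:inf,v2:0,v3:17,v4:17
step 4: dist = v0:19,v1:inf,v2:0,v3:17,v4:17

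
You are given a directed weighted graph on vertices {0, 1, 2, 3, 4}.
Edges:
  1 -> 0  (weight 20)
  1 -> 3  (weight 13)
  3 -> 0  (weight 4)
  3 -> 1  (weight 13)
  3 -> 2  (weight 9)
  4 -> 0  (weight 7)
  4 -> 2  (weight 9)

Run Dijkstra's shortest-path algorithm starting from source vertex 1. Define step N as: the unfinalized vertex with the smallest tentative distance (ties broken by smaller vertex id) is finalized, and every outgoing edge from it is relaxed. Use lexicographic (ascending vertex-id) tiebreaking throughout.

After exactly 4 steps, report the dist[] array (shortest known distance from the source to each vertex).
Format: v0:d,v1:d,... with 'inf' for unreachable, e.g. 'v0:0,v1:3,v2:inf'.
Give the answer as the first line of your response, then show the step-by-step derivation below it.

v0:17,v1:0,v2:22,v3:13,v4:inf

step 1: dist = v0:20,v1:0,v2:inf,v3:13,v4:inf
step 2: dist = v0:17,v1:0,v2:22,v3:13,v4:inf
step 3: dist = v0:17,v1:0,v2:22,v3:13,v4:inf
step 4: dist = v0:17,v1:0,v2:22,v3:13,v4:inf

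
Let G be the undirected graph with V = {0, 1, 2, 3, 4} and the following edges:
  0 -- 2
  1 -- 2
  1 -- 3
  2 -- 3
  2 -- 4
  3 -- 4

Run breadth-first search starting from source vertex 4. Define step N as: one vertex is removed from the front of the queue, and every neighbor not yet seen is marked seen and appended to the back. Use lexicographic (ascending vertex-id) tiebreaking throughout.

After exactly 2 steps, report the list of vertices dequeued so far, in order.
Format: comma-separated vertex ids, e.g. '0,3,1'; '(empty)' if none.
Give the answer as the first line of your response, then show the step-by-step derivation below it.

4,2

step 1: dequeue 4; queue=[2,3]; order=4
step 2: dequeue 2; queue=[3,0,1]; order=4,2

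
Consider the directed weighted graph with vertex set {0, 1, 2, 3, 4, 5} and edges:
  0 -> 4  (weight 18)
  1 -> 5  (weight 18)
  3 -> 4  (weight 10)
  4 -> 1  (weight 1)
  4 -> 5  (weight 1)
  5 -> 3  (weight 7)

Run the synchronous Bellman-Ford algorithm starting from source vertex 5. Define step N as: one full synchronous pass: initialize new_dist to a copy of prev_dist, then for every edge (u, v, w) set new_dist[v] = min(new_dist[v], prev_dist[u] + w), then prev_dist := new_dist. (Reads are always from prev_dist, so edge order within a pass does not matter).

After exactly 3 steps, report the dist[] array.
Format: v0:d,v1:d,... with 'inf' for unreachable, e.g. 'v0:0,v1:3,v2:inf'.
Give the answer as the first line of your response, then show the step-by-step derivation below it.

v0:inf,v1:18,v2:inf,v3:7,v4:17,v5:0

step 1: dist = v0:inf,v1:inf,v2:inf,v3:7,v4:inf,v5:0
step 2: dist = v0:inf,v1:inf,v2:inf,v3:7,v4:17,v5:0
step 3: dist = v0:inf,v1:18,v2:inf,v3:7,v4:17,v5:0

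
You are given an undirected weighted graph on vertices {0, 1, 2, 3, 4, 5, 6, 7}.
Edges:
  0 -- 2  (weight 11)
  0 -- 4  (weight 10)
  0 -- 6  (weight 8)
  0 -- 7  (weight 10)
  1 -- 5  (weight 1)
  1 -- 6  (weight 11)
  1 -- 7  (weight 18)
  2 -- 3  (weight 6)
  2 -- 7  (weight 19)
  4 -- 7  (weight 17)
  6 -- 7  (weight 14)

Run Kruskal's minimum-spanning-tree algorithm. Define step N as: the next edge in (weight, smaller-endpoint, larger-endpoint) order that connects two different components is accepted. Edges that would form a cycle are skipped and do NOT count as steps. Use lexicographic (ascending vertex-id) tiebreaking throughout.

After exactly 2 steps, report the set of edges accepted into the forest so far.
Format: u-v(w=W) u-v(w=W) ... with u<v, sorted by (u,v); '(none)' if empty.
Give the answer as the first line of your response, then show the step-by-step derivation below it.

1-5(w=1) 2-3(w=6)

step 1: add edge 1-5 (w=1); MST = {1-5(w=1)}
step 2: add edge 2-3 (w=6); MST = {1-5(w=1) 2-3(w=6)}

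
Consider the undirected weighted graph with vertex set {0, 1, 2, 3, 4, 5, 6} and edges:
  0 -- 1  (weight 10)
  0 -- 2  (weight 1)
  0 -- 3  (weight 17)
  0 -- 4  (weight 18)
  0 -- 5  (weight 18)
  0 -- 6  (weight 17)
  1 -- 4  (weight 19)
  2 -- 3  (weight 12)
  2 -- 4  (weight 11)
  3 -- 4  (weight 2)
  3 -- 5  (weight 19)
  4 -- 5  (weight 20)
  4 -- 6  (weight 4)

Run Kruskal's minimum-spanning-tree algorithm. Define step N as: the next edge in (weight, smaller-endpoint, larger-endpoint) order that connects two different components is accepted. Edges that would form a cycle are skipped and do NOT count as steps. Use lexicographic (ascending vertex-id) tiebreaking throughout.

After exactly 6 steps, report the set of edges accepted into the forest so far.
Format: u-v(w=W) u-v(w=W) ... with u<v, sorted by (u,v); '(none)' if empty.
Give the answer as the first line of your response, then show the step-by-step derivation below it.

0-1(w=10) 0-2(w=1) 0-5(w=18) 2-4(w=11) 3-4(w=2) 4-6(w=4)

step 1: add edge 0-2 (w=1); MST = {0-2(w=1)}
step 2: add edge 3-4 (w=2); MST = {0-2(w=1) 3-4(w=2)}
step 3: add edge 4-6 (w=4); MST = {0-2(w=1) 3-4(w=2) 4-6(w=4)}
step 4: add edge 0-1 (w=10); MST = {0-1(w=10) 0-2(w=1) 3-4(w=2) 4-6(w=4)}
step 5: add edge 2-4 (w=11); MST = {0-1(w=10) 0-2(w=1) 2-4(w=11) 3-4(w=2) 4-6(w=4)}
step 6: add edge 0-5 (w=18); MST = {0-1(w=10) 0-2(w=1) 0-5(w=18) 2-4(w=11) 3-4(w=2) 4-6(w=4)}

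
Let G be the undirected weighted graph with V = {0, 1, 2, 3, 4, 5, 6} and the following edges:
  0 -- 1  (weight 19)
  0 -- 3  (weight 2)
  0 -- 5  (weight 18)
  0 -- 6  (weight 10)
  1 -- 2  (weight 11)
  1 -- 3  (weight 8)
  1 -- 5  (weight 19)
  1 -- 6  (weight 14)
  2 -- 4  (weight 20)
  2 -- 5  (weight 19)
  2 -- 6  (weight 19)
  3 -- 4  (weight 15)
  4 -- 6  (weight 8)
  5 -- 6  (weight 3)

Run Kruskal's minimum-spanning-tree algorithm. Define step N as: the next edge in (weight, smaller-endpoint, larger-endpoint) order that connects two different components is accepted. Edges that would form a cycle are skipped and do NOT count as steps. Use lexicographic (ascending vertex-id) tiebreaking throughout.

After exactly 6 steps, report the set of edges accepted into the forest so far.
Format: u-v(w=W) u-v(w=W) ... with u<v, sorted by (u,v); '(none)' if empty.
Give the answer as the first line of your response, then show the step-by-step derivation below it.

0-3(w=2) 0-6(w=10) 1-2(w=11) 1-3(w=8) 4-6(w=8) 5-6(w=3)

step 1: add edge 0-3 (w=2); MST = {0-3(w=2)}
step 2: add edge 5-6 (w=3); MST = {0-3(w=2) 5-6(w=3)}
step 3: add edge 1-3 (w=8); MST = {0-3(w=2) 1-3(w=8) 5-6(w=3)}
step 4: add edge 4-6 (w=8); MST = {0-3(w=2) 1-3(w=8) 4-6(w=8) 5-6(w=3)}
step 5: add edge 0-6 (w=10); MST = {0-3(w=2) 0-6(w=10) 1-3(w=8) 4-6(w=8) 5-6(w=3)}
step 6: add edge 1-2 (w=11); MST = {0-3(w=2) 0-6(w=10) 1-2(w=11) 1-3(w=8) 4-6(w=8) 5-6(w=3)}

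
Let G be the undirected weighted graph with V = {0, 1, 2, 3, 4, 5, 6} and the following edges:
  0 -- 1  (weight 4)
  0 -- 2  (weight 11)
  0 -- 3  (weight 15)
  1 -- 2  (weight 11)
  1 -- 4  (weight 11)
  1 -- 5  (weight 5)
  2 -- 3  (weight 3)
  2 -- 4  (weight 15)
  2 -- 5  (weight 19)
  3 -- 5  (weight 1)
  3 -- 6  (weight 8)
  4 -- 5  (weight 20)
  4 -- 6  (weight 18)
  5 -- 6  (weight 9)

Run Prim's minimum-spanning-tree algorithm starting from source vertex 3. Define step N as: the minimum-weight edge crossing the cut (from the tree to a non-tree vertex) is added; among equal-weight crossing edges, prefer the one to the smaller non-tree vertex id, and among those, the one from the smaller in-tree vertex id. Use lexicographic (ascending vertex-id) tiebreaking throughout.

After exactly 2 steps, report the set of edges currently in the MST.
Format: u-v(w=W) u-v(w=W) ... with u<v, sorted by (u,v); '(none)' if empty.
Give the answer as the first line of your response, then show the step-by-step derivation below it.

2-3(w=3) 3-5(w=1)

step 1: add edge 3-5 (w=1); MST = {3-5(w=1)}
step 2: add edge 2-3 (w=3); MST = {2-3(w=3) 3-5(w=1)}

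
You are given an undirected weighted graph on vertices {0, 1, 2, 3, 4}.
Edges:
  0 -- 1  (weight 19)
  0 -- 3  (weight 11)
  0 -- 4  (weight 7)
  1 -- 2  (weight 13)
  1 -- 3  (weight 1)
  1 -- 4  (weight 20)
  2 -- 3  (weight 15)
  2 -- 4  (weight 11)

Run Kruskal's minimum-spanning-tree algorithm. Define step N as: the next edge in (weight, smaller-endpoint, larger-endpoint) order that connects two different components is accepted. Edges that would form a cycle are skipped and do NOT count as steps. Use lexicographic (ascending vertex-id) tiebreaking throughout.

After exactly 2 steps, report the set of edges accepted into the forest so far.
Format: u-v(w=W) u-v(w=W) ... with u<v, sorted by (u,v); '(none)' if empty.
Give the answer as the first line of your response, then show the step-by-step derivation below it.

0-4(w=7) 1-3(w=1)

step 1: add edge 1-3 (w=1); MST = {1-3(w=1)}
step 2: add edge 0-4 (w=7); MST = {0-4(w=7) 1-3(w=1)}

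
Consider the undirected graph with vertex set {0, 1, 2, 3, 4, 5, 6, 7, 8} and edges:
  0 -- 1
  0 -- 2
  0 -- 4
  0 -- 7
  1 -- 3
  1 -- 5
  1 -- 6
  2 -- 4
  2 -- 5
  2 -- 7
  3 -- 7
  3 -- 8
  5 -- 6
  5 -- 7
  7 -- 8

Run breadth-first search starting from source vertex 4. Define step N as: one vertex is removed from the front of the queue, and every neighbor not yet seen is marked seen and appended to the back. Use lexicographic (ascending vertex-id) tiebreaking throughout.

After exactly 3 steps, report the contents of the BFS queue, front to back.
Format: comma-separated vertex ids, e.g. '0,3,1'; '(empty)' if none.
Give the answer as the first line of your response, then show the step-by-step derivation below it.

1,7,5

step 1: dequeue 4; queue=[0,2]; order=4
step 2: dequeue 0; queue=[2,1,7]; order=4,0
step 3: dequeue 2; queue=[1,7,5]; order=4,0,2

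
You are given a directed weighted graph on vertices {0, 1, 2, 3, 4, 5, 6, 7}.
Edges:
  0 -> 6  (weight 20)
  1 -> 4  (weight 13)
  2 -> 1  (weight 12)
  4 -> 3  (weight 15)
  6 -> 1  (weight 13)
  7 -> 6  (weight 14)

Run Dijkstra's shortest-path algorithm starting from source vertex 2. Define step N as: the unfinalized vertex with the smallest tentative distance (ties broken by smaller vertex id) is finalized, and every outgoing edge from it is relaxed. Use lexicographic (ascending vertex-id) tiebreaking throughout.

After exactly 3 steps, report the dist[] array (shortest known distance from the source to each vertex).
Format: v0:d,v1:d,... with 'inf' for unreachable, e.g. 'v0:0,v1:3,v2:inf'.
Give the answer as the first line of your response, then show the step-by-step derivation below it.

v0:inf,v1:12,v2:0,v3:40,v4:25,v5:inf,v6:inf,v7:inf

step 1: dist = v0:inf,v1:12,v2:0,v3:inf,v4:inf,v5:inf,v6:inf,v7:inf
step 2: dist = v0:inf,v1:12,v2:0,v3:inf,v4:25,v5:inf,v6:inf,v7:inf
step 3: dist = v0:inf,v1:12,v2:0,v3:40,v4:25,v5:inf,v6:inf,v7:inf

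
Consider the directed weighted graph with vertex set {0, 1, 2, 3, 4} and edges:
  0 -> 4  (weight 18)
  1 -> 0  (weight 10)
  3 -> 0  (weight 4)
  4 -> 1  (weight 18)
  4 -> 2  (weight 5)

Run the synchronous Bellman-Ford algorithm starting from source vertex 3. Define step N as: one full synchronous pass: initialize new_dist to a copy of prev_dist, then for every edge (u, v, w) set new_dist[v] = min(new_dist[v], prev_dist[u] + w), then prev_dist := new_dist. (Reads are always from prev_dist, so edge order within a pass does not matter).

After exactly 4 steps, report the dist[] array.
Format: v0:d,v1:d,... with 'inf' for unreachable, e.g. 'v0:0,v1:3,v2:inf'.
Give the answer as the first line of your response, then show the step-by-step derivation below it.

v0:4,v1:40,v2:27,v3:0,v4:22

step 1: dist = v0:4,v1:inf,v2:inf,v3:0,v4:inf
step 2: dist = v0:4,v1:inf,v2:inf,v3:0,v4:22
step 3: dist = v0:4,v1:40,v2:27,v3:0,v4:22
step 4: dist = v0:4,v1:40,v2:27,v3:0,v4:22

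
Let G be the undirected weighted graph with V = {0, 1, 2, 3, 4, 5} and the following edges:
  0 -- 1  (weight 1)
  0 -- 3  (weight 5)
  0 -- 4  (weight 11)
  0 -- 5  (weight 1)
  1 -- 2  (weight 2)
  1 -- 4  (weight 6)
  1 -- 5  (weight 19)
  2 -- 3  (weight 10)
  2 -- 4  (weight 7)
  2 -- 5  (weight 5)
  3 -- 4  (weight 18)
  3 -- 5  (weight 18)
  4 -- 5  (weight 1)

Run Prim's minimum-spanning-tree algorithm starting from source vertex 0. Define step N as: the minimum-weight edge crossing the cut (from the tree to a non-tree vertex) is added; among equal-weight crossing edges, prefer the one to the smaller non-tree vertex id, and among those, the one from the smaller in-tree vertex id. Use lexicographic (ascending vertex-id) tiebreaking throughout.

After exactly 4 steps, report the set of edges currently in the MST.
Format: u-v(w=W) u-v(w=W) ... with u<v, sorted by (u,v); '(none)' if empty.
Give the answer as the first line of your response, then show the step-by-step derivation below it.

0-1(w=1) 0-5(w=1) 1-2(w=2) 4-5(w=1)

step 1: add edge 0-1 (w=1); MST = {0-1(w=1)}
step 2: add edge 0-5 (w=1); MST = {0-1(w=1) 0-5(w=1)}
step 3: add edge 4-5 (w=1); MST = {0-1(w=1) 0-5(w=1) 4-5(w=1)}
step 4: add edge 1-2 (w=2); MST = {0-1(w=1) 0-5(w=1) 1-2(w=2) 4-5(w=1)}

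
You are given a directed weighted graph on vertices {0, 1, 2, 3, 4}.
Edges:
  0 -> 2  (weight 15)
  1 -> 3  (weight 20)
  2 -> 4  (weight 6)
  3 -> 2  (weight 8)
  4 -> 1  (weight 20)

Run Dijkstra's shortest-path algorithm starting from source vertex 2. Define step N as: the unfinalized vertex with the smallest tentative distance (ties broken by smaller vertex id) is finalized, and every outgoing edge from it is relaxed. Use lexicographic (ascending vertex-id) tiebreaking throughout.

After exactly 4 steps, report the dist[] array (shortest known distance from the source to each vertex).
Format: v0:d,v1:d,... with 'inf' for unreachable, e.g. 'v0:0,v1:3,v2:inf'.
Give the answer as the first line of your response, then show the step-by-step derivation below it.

v0:inf,v1:26,v2:0,v3:46,v4:6

step 1: dist = v0:inf,v1:inf,v2:0,v3:inf,v4:6
step 2: dist = v0:inf,v1:26,v2:0,v3:inf,v4:6
step 3: dist = v0:inf,v1:26,v2:0,v3:46,v4:6
step 4: dist = v0:inf,v1:26,v2:0,v3:46,v4:6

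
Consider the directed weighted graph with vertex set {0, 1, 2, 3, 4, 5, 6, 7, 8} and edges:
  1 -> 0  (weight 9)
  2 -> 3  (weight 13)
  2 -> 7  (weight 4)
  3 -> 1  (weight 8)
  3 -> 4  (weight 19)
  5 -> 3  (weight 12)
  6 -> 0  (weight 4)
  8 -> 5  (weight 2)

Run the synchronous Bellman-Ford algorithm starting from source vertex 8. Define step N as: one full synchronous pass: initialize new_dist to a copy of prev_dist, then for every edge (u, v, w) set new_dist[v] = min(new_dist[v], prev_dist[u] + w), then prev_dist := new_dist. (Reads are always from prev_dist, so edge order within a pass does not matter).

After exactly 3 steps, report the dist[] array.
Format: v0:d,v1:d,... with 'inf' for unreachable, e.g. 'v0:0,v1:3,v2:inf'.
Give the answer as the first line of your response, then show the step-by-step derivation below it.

v0:inf,v1:22,v2:inf,v3:14,v4:33,v5:2,v6:inf,v7:inf,v8:0

step 1: dist = v0:inf,v1:inf,v2:inf,v3:inf,v4:inf,v5:2,v6:inf,v7:inf,v8:0
step 2: dist = v0:inf,v1:inf,v2:inf,v3:14,v4:inf,v5:2,v6:inf,v7:inf,v8:0
step 3: dist = v0:inf,v1:22,v2:inf,v3:14,v4:33,v5:2,v6:inf,v7:inf,v8:0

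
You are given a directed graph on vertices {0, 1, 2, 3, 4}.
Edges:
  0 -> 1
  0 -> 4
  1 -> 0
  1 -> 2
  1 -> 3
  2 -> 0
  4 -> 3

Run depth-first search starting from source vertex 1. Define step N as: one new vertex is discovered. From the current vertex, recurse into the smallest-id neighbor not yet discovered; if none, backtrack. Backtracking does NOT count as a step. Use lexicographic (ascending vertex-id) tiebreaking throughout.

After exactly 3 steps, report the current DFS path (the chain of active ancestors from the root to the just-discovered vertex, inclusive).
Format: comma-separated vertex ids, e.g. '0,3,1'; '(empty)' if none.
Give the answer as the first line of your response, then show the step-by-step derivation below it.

1,0,4

step 1: discover 1; path=1; order=1
step 2: discover 0; path=1>0; order=1,0
step 3: discover 4; path=1>0>4; order=1,0,4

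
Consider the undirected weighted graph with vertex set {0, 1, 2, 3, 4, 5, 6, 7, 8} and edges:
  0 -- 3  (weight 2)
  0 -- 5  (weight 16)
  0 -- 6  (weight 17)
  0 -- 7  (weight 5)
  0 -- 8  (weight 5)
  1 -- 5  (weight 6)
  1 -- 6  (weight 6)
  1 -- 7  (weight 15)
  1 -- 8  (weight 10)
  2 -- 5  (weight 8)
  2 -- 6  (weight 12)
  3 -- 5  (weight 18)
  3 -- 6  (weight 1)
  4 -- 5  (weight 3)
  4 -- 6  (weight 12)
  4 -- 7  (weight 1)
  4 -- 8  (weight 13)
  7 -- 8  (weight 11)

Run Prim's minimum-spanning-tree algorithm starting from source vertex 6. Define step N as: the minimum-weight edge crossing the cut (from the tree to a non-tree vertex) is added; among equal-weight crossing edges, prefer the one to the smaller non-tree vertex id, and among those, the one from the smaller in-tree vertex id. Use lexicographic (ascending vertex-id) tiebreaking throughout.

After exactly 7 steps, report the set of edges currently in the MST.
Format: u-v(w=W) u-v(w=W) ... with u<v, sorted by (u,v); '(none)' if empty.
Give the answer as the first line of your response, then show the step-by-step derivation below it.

0-3(w=2) 0-7(w=5) 0-8(w=5) 1-5(w=6) 3-6(w=1) 4-5(w=3) 4-7(w=1)

step 1: add edge 3-6 (w=1); MST = {3-6(w=1)}
step 2: add edge 0-3 (w=2); MST = {0-3(w=2) 3-6(w=1)}
step 3: add edge 0-7 (w=5); MST = {0-3(w=2) 0-7(w=5) 3-6(w=1)}
step 4: add edge 4-7 (w=1); MST = {0-3(w=2) 0-7(w=5) 3-6(w=1) 4-7(w=1)}
step 5: add edge 4-5 (w=3); MST = {0-3(w=2) 0-7(w=5) 3-6(w=1) 4-5(w=3) 4-7(w=1)}
step 6: add edge 0-8 (w=5); MST = {0-3(w=2) 0-7(w=5) 0-8(w=5) 3-6(w=1) 4-5(w=3) 4-7(w=1)}
step 7: add edge 1-5 (w=6); MST = {0-3(w=2) 0-7(w=5) 0-8(w=5) 1-5(w=6) 3-6(w=1) 4-5(w=3) 4-7(w=1)}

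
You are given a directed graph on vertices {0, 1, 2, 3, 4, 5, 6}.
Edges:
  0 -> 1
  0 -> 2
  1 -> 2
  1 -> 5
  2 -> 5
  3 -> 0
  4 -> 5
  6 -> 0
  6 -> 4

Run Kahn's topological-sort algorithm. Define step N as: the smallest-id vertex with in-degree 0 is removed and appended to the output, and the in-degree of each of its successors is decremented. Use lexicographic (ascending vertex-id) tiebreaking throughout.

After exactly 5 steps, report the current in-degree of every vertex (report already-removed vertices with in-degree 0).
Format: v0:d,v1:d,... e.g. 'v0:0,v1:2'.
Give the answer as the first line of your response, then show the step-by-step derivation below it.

v0:0,v1:0,v2:0,v3:0,v4:0,v5:1,v6:0

step 1: output 3; order=[3]; indeg=(1,1,2,0,1,3,0)
step 2: output 6; order=[3,6]; indeg=(0,1,2,0,0,3,0)
step 3: output 0; order=[3,6,0]; indeg=(0,0,1,0,0,3,0)
step 4: output 1; order=[3,6,0,1]; indeg=(0,0,0,0,0,2,0)
step 5: output 2; order=[3,6,0,1,2]; indeg=(0,0,0,0,0,1,0)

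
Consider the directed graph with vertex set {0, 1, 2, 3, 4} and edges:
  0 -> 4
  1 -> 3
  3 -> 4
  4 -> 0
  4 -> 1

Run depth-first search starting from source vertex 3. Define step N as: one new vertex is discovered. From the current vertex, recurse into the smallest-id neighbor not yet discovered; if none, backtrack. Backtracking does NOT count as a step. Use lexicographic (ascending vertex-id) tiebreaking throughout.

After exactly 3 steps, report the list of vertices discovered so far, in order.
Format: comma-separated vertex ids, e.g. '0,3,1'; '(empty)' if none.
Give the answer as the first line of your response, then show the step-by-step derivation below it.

3,4,0

step 1: discover 3; path=3; order=3
step 2: discover 4; path=3>4; order=3,4
step 3: discover 0; path=3>4>0; order=3,4,0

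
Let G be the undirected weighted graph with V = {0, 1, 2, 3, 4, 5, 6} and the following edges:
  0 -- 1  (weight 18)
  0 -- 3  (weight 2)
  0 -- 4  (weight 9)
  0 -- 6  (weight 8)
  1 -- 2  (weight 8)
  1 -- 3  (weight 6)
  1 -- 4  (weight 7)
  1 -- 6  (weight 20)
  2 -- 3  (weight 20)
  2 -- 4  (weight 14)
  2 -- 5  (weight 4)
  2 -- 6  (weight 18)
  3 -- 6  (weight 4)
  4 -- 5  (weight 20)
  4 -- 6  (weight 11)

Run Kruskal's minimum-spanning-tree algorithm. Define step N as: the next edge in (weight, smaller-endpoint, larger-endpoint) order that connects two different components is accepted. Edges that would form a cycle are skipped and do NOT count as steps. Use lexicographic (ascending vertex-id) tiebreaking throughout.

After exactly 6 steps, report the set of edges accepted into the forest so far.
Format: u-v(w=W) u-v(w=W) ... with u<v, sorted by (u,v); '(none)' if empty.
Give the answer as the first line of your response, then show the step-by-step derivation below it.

0-3(w=2) 1-2(w=8) 1-3(w=6) 1-4(w=7) 2-5(w=4) 3-6(w=4)

step 1: add edge 0-3 (w=2); MST = {0-3(w=2)}
step 2: add edge 2-5 (w=4); MST = {0-3(w=2) 2-5(w=4)}
step 3: add edge 3-6 (w=4); MST = {0-3(w=2) 2-5(w=4) 3-6(w=4)}
step 4: add edge 1-3 (w=6); MST = {0-3(w=2) 1-3(w=6) 2-5(w=4) 3-6(w=4)}
step 5: add edge 1-4 (w=7); MST = {0-3(w=2) 1-3(w=6) 1-4(w=7) 2-5(w=4) 3-6(w=4)}
step 6: add edge 1-2 (w=8); MST = {0-3(w=2) 1-2(w=8) 1-3(w=6) 1-4(w=7) 2-5(w=4) 3-6(w=4)}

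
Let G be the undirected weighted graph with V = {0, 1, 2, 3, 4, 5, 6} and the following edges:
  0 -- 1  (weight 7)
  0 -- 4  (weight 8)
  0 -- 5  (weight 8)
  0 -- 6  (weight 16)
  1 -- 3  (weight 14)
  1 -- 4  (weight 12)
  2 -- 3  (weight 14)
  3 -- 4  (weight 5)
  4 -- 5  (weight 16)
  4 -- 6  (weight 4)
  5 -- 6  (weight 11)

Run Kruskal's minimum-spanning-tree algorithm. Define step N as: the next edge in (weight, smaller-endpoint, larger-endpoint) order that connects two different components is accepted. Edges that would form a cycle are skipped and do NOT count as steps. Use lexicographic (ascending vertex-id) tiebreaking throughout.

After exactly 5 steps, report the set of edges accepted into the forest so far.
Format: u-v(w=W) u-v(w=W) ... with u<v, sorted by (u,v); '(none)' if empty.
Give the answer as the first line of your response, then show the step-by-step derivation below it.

0-1(w=7) 0-4(w=8) 0-5(w=8) 3-4(w=5) 4-6(w=4)

step 1: add edge 4-6 (w=4); MST = {4-6(w=4)}
step 2: add edge 3-4 (w=5); MST = {3-4(w=5) 4-6(w=4)}
step 3: add edge 0-1 (w=7); MST = {0-1(w=7) 3-4(w=5) 4-6(w=4)}
step 4: add edge 0-4 (w=8); MST = {0-1(w=7) 0-4(w=8) 3-4(w=5) 4-6(w=4)}
step 5: add edge 0-5 (w=8); MST = {0-1(w=7) 0-4(w=8) 0-5(w=8) 3-4(w=5) 4-6(w=4)}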